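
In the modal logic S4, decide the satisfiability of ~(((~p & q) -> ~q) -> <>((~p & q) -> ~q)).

Unsatisfiable (every branch closes)

1. ~(((~p & q) -> ~q) -> <>((~p & q) -> ~q)), w0
2. (~p & q) -> ~q, w0   [~->-rule on 1]
3. ~<>((~p & q) -> ~q), w0   [~->-rule on 1]
4. ~((~p & q) -> ~q), w0   [~<>-rule on 3 via w0Rw0]
5. ~p & q, w0   [~->-rule on 4]
6. q, w0   [~->-rule on 4]
7. ~p, w0   [&-rule on 5]
8. ~(~p & q), w0   [->-rule on 2 (branches; this branch)]
9. ~q, w0   [~&-rule on 8 (branches; this branch)]
Accessibility: w0Rw0
Branch closes: q and ~q both at w0.
All branches of the tableau close; one closing branch shown above.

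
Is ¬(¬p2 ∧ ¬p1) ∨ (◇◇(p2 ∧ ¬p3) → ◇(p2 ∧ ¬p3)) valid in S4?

Valid in S4

Tableau for the negation ¬(¬(¬p2 ∧ ¬p1) ∨ (◇◇(p2 ∧ ¬p3) → ◇(p2 ∧ ¬p3))):
1. ¬(¬(¬p2 ∧ ¬p1) ∨ (◇◇(p2 ∧ ¬p3) → ◇(p2 ∧ ¬p3))), u
2. ¬p2 ∧ ¬p1, u   [¬∨-rule on 1]
3. ¬(◇◇(p2 ∧ ¬p3) → ◇(p2 ∧ ¬p3)), u   [¬∨-rule on 1]
4. ¬p2, u   [∧-rule on 2]
5. ¬p1, u   [∧-rule on 2]
6. ◇◇(p2 ∧ ¬p3), u   [¬→-rule on 3]
7. ¬◇(p2 ∧ ¬p3), u   [¬→-rule on 3]
8. ¬(p2 ∧ ¬p3), u   [¬◇-rule on 7 via uRu]
9. p3, u   [¬∧-rule on 8 (branches; this branch)]
10. ◇(p2 ∧ ¬p3), v   [◇-rule on 6: fresh world v, uRv]
11. ¬(p2 ∧ ¬p3), v   [¬◇-rule on 7 via uRv]
12. p3, v   [¬∧-rule on 11 (branches; this branch)]
13. p2 ∧ ¬p3, w   [◇-rule on 10: fresh world w, vRw]
14. p2, w   [∧-rule on 13]
15. ¬p3, w   [∧-rule on 13]
16. ¬(p2 ∧ ¬p3), w   [¬◇-rule on 7 via uRw]
17. p3, w   [¬∧-rule on 16 (branches; this branch)]
Accessibility: uRu, uRv, uRw, vRv, vRw, wRw
Branch closes: p3 and ¬p3 both at w.
Every branch of the negation's tableau closes; the branch above is one of them.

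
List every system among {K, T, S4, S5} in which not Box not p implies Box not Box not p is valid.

S5

S4-tableau for the negation not (not Box not p implies Box not Box not p):
1. not (not Box not p implies Box not Box not p), u
2. not Box not p, u
3. not Box not Box not p, u
4. p, v
5. Box not p, w
6. not p, w
Accessibility: uRu, uRv, uRw, vRv, wRw
Complete open branch: countermodel on an S4-frame, so not valid in S4, nor in K, T (the same frame is also a K-frame and a T-frame).
S5-tableau for the negation not (not Box not p implies Box not Box not p):
1. not (not Box not p implies Box not Box not p), u
2. not Box not p, u
3. not Box not Box not p, u
4. p, v
5. Box not p, w
6. not p, u
7. not p, v
Accessibility: uRu, uRv, uRw, vRu, vRv, vRw, wRu, wRv, wRw
Branch closes: p and not p both at v.
Every branch closes (one shown): valid in S5.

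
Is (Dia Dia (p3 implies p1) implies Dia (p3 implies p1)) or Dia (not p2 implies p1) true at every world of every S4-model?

Yes, valid

Tableau for the negation not ((Dia Dia (p3 implies p1) implies Dia (p3 implies p1)) or Dia (not p2 implies p1)):
1. not ((Dia Dia (p3 implies p1) implies Dia (p3 implies p1)) or Dia (not p2 implies p1)), u
2. not (Dia Dia (p3 implies p1) implies Dia (p3 implies p1)), u
3. not Dia (not p2 implies p1), u
4. Dia Dia (p3 implies p1), u
5. not Dia (p3 implies p1), u
6. not (not p2 implies p1), u
7. not p2, u
8. not p1, u
9. not (p3 implies p1), u
10. p3, u
11. Dia (p3 implies p1), v
12. not (not p2 implies p1), v
13. not p2, v
14. not p1, v
15. not (p3 implies p1), v
16. p3, v
17. p3 implies p1, w
18. not (not p2 implies p1), w
19. not p2, w
20. not p1, w
21. not (p3 implies p1), w
22. p3, w
23. p1, w
Accessibility: uRu, uRv, uRw, vRv, vRw, wRw
Branch closes: p1 and not p1 both at w.
All branches of the negation close; one closing branch shown above.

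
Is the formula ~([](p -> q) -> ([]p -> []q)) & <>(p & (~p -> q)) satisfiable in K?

1. ~([](p -> q) -> ([]p -> []q)) & <>(p & (~p -> q)), w0
2. ~([](p -> q) -> ([]p -> []q)), w0   [&-rule on 1]
3. <>(p & (~p -> q)), w0   [&-rule on 1]
4. [](p -> q), w0   [~->-rule on 2]
5. ~([]p -> []q), w0   [~->-rule on 2]
6. []p, w0   [~->-rule on 5]
7. ~[]q, w0   [~->-rule on 5]
8. p & (~p -> q), w1   [<>-rule on 3: fresh world w1, w0Rw1]
9. p, w1   [&-rule on 8]
10. ~p -> q, w1   [&-rule on 8]
11. p -> q, w1   [[]-rule on 4 via w0Rw1]
12. q, w1   [->-rule on 10 (branches; this branch)]
13. ~q, w2   [~[]-rule on 7: fresh world w2, w0Rw2]
14. p -> q, w2   [[]-rule on 4 via w0Rw2]
15. p, w2   [[]-rule on 6 via w0Rw2]
16. q, w2   [->-rule on 14 (branches; this branch)]
Accessibility: w0Rw1, w0Rw2
Branch closes: q and ~q both at w2.
(One branch shown.) All branches close.

Unsatisfiable (every branch closes)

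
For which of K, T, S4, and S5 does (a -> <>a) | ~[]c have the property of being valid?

T, S4, S5

T-tableau for the negation ~((a -> <>a) | ~[]c):
1. ~((a -> <>a) | ~[]c), w0
2. ~(a -> <>a), w0
3. []c, w0
4. a, w0
5. ~<>a, w0
6. c, w0
7. ~a, w0
Accessibility: w0Rw0
Branch closes: a and ~a both at w0.
Every branch closes (one shown): valid in T, hence also in S4, S5 (every theorem of T is a theorem of S4 and S5).
K-tableau for the negation ~((a -> <>a) | ~[]c):
1. ~((a -> <>a) | ~[]c), w0
2. ~(a -> <>a), w0
3. []c, w0
4. a, w0
5. ~<>a, w0
Complete open branch: countermodel on a K-frame, so not valid in K.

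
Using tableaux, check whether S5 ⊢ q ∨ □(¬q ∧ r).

Not valid

Tableau for the negation ¬(q ∨ □(¬q ∧ r)):
1. ¬(q ∨ □(¬q ∧ r)), u
2. ¬q, u   [¬∨-rule on 1]
3. ¬□(¬q ∧ r), u   [¬∨-rule on 1]
4. ¬(¬q ∧ r), v   [¬□-rule on 3: fresh world v, uRv]
5. ¬r, v   [¬∧-rule on 4 (branches; this branch)]
Accessibility: uRu, uRv, vRu, vRv
The negation has an open branch (countermodel exists).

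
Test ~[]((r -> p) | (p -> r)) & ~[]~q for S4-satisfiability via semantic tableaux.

1. ~[]((r -> p) | (p -> r)) & ~[]~q, u
2. ~[]((r -> p) | (p -> r)), u
3. ~[]~q, u
4. ~((r -> p) | (p -> r)), v
5. ~(r -> p), v
6. ~(p -> r), v
7. r, v
8. ~p, v
9. p, v
10. ~r, v
Accessibility: uRu, uRv, vRv
Branch closes: p and ~p both at v.
All branches of the tableau close; one closing branch shown above.

No, unsatisfiable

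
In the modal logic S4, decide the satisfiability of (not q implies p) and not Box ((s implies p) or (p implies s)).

Unsatisfiable (every branch closes)

1. (not q implies p) and not Box ((s implies p) or (p implies s)), u
2. not q implies p, u
3. not Box ((s implies p) or (p implies s)), u
4. p, u
5. not ((s implies p) or (p implies s)), v
6. not (s implies p), v
7. not (p implies s), v
8. s, v
9. not p, v
10. p, v
11. not s, v
Accessibility: uRu, uRv, vRv
Branch closes: p and not p both at v.
All branches of the tableau close; one closing branch shown above.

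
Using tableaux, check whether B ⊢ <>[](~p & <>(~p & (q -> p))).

Tableau for the negation ~<>[](~p & <>(~p & (q -> p))):
1. ~<>[](~p & <>(~p & (q -> p))), w0
2. ~[](~p & <>(~p & (q -> p))), w0
3. ~(~p & <>(~p & (q -> p))), w1
4. ~[](~p & <>(~p & (q -> p))), w1
5. ~<>(~p & (q -> p)), w1
6. ~(~p & (q -> p)), w0
7. ~(~p & (q -> p)), w1
8. ~(q -> p), w0
9. q, w0
10. ~p, w0
11. ~(q -> p), w1
12. q, w1
13. ~p, w1
14. ~(~p & <>(~p & (q -> p))), w2
15. ~(~p & (q -> p)), w2
16. ~<>(~p & (q -> p)), w2
17. ~(q -> p), w2
18. q, w2
19. ~p, w2
Accessibility: w0Rw0, w0Rw1, w1Rw0, w1Rw1, w1Rw2, w2Rw1, w2Rw2
The negation has an open branch (countermodel exists).

Invalid (countermodel exists)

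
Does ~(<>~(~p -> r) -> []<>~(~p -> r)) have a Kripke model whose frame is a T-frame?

Yes, satisfiable

1. ~(<>~(~p -> r) -> []<>~(~p -> r)), 0
2. <>~(~p -> r), 0
3. ~[]<>~(~p -> r), 0
4. ~(~p -> r), 1
5. ~p, 1
6. ~r, 1
7. ~<>~(~p -> r), 2
8. ~p -> r, 2
9. r, 2
Accessibility: 0R0, 0R1, 0R2, 1R1, 2R2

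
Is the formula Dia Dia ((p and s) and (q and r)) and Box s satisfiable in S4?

1. Dia Dia ((p and s) and (q and r)) and Box s, 0
2. Dia Dia ((p and s) and (q and r)), 0
3. Box s, 0
4. s, 0
5. Dia ((p and s) and (q and r)), 1
6. s, 1
7. (p and s) and (q and r), 2
8. p and s, 2
9. q and r, 2
10. p, 2
11. s, 2
12. q, 2
13. r, 2
Accessibility: 0R0, 0R1, 0R2, 1R1, 1R2, 2R2

Satisfiable (open branch found)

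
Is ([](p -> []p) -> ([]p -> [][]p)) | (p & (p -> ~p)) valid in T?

Valid

Tableau for the negation ~(([](p -> []p) -> ([]p -> [][]p)) | (p & (p -> ~p))):
1. ~(([](p -> []p) -> ([]p -> [][]p)) | (p & (p -> ~p))), 0
2. ~([](p -> []p) -> ([]p -> [][]p)), 0
3. ~(p & (p -> ~p)), 0
4. [](p -> []p), 0
5. ~([]p -> [][]p), 0
6. []p, 0
7. ~[][]p, 0
8. p -> []p, 0
9. p, 0
10. ~(p -> ~p), 0
11. ~[]p, 1
12. p -> []p, 1
13. p, 1
14. []p, 1
15. ~p, 2
16. p, 2
Accessibility: 0R0, 0R1, 1R1, 1R2, 2R2
Branch closes: p and ~p both at 2.
All branches of the negation close; one closing branch shown above.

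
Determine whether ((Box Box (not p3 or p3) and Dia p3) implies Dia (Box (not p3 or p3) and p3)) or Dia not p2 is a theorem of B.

Tableau for the negation not (((Box Box (not p3 or p3) and Dia p3) implies Dia (Box (not p3 or p3) and p3)) or Dia not p2):
1. not (((Box Box (not p3 or p3) and Dia p3) implies Dia (Box (not p3 or p3) and p3)) or Dia not p2), u
2. not ((Box Box (not p3 or p3) and Dia p3) implies Dia (Box (not p3 or p3) and p3)), u
3. not Dia not p2, u
4. Box Box (not p3 or p3) and Dia p3, u
5. not Dia (Box (not p3 or p3) and p3), u
6. Box Box (not p3 or p3), u
7. Dia p3, u
8. p2, u
9. not (Box (not p3 or p3) and p3), u
10. Box (not p3 or p3), u
11. not p3 or p3, u
12. not p3, u
13. p3, v
14. p2, v
15. not (Box (not p3 or p3) and p3), v
16. Box (not p3 or p3), v
17. not p3 or p3, v
18. not Box (not p3 or p3), v
19. not (not p3 or p3), w
20. p3, w
21. not p3, w
Accessibility: uRu, uRv, vRu, vRv, vRw, wRv, wRw
Branch closes: p3 and not p3 both at w.
Every branch of the negation's tableau closes; the branch above is one of them.

Yes, valid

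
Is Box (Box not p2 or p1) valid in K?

Tableau for the negation not Box (Box not p2 or p1):
1. not Box (Box not p2 or p1), u
2. not (Box not p2 or p1), v
3. not Box not p2, v
4. not p1, v
5. p2, w
Accessibility: uRv, vRw
The negation has an open branch (countermodel exists).

Not valid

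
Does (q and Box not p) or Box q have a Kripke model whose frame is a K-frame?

1. (q and Box not p) or Box q, w0
2. Box q, w0

Satisfiable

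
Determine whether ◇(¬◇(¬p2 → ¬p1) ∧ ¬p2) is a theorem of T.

Tableau for the negation ¬◇(¬◇(¬p2 → ¬p1) ∧ ¬p2):
1. ¬◇(¬◇(¬p2 → ¬p1) ∧ ¬p2), u
2. ¬(¬◇(¬p2 → ¬p1) ∧ ¬p2), u
3. p2, u
Accessibility: uRu
The negation has an open branch (countermodel exists).

Not valid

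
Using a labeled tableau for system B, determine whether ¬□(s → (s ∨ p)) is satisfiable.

Unsatisfiable

1. ¬□(s → (s ∨ p)), u
2. ¬(s → (s ∨ p)), v
3. s, v
4. ¬(s ∨ p), v
5. ¬s, v
6. ¬p, v
Accessibility: uRu, uRv, vRu, vRv
Branch closes: s and ¬s both at v.
Every branch closes; the branch above is one of them.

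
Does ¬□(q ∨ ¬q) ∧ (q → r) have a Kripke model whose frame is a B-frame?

Unsatisfiable (every branch closes)

1. ¬□(q ∨ ¬q) ∧ (q → r), u
2. ¬□(q ∨ ¬q), u
3. q → r, u
4. r, u
5. ¬(q ∨ ¬q), v
6. ¬q, v
7. q, v
Accessibility: uRu, uRv, vRu, vRv
Branch closes: q and ¬q both at v.
(One branch shown.) All branches close.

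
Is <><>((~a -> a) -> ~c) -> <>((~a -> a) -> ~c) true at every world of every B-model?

Tableau for the negation ~(<><>((~a -> a) -> ~c) -> <>((~a -> a) -> ~c)):
1. ~(<><>((~a -> a) -> ~c) -> <>((~a -> a) -> ~c)), 0
2. <><>((~a -> a) -> ~c), 0
3. ~<>((~a -> a) -> ~c), 0
4. ~((~a -> a) -> ~c), 0
5. ~a -> a, 0
6. c, 0
7. a, 0
8. <>((~a -> a) -> ~c), 1
9. ~((~a -> a) -> ~c), 1
10. ~a -> a, 1
11. c, 1
12. a, 1
13. (~a -> a) -> ~c, 2
14. ~c, 2
Accessibility: 0R0, 0R1, 1R0, 1R1, 1R2, 2R1, 2R2
The negation has an open branch (countermodel exists).

No, not valid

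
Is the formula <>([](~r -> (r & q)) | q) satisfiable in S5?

Satisfiable

1. <>([](~r -> (r & q)) | q), w0
2. [](~r -> (r & q)) | q, w1
3. q, w1
Accessibility: w0Rw0, w0Rw1, w1Rw0, w1Rw1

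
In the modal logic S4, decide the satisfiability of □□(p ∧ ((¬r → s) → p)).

Yes, satisfiable

1. □□(p ∧ ((¬r → s) → p)), w0
2. □(p ∧ ((¬r → s) → p)), w0
3. p ∧ ((¬r → s) → p), w0
4. p, w0
5. (¬r → s) → p, w0
Accessibility: w0Rw0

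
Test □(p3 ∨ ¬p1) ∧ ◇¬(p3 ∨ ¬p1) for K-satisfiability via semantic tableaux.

1. □(p3 ∨ ¬p1) ∧ ◇¬(p3 ∨ ¬p1), u
2. □(p3 ∨ ¬p1), u   [∧-rule on 1]
3. ◇¬(p3 ∨ ¬p1), u   [∧-rule on 1]
4. ¬(p3 ∨ ¬p1), v   [◇-rule on 3: fresh world v, uRv]
5. ¬p3, v   [¬∨-rule on 4]
6. p1, v   [¬∨-rule on 4]
7. p3 ∨ ¬p1, v   [□-rule on 2 via uRv]
8. ¬p1, v   [∨-rule on 7 (branches; this branch)]
Accessibility: uRv
Branch closes: p1 and ¬p1 both at v.
Every branch closes; the branch above is one of them.

Unsatisfiable (every branch closes)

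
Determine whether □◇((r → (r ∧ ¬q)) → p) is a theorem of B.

Tableau for the negation ¬□◇((r → (r ∧ ¬q)) → p):
1. ¬□◇((r → (r ∧ ¬q)) → p), 0
2. ¬◇((r → (r ∧ ¬q)) → p), 1
3. ¬((r → (r ∧ ¬q)) → p), 0
4. r → (r ∧ ¬q), 0
5. ¬p, 0
6. ¬((r → (r ∧ ¬q)) → p), 1
7. r → (r ∧ ¬q), 1
8. ¬p, 1
9. r ∧ ¬q, 0
10. r, 0
11. ¬q, 0
12. r ∧ ¬q, 1
13. r, 1
14. ¬q, 1
Accessibility: 0R0, 0R1, 1R0, 1R1
The negation has an open branch (countermodel exists).

Not valid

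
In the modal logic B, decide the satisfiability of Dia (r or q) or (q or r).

Satisfiable (open branch found)

1. Dia (r or q) or (q or r), u
2. q or r, u
3. r, u
Accessibility: uRu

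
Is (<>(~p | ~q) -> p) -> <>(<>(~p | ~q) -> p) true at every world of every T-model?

Tableau for the negation ~((<>(~p | ~q) -> p) -> <>(<>(~p | ~q) -> p)):
1. ~((<>(~p | ~q) -> p) -> <>(<>(~p | ~q) -> p)), 0
2. <>(~p | ~q) -> p, 0   [~->-rule on 1]
3. ~<>(<>(~p | ~q) -> p), 0   [~->-rule on 1]
4. ~(<>(~p | ~q) -> p), 0   [~<>-rule on 3 via 0R0]
5. <>(~p | ~q), 0   [~->-rule on 4]
6. ~p, 0   [~->-rule on 4]
7. ~<>(~p | ~q), 0   [->-rule on 2 (branches; this branch)]
8. ~(~p | ~q), 0   [~<>-rule on 7 via 0R0]
9. p, 0   [~|-rule on 8]
10. q, 0   [~|-rule on 8]
Accessibility: 0R0
Branch closes: p and ~p both at 0.
All branches of the negation close; one closing branch shown above.

Valid in T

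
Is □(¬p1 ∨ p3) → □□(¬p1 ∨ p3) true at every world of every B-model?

Tableau for the negation ¬(□(¬p1 ∨ p3) → □□(¬p1 ∨ p3)):
1. ¬(□(¬p1 ∨ p3) → □□(¬p1 ∨ p3)), 0
2. □(¬p1 ∨ p3), 0   [¬→-rule on 1]
3. ¬□□(¬p1 ∨ p3), 0   [¬→-rule on 1]
4. ¬p1 ∨ p3, 0   [□-rule on 2 via 0R0]
5. p3, 0   [∨-rule on 4 (branches; this branch)]
6. ¬□(¬p1 ∨ p3), 1   [¬□-rule on 3: fresh world 1, 0R1]
7. ¬p1 ∨ p3, 1   [□-rule on 2 via 0R1]
8. p3, 1   [∨-rule on 7 (branches; this branch)]
9. ¬(¬p1 ∨ p3), 2   [¬□-rule on 6: fresh world 2, 1R2]
10. p1, 2   [¬∨-rule on 9]
11. ¬p3, 2   [¬∨-rule on 9]
Accessibility: 0R0, 0R1, 1R0, 1R1, 1R2, 2R1, 2R2
The negation has an open branch (countermodel exists).

Not valid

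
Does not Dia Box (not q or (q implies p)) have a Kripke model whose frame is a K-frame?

1. not Dia Box (not q or (q implies p)), 0

Satisfiable (open branch found)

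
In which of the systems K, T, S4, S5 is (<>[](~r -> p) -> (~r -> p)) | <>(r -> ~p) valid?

T-tableau for the negation ~((<>[](~r -> p) -> (~r -> p)) | <>(r -> ~p)):
1. ~((<>[](~r -> p) -> (~r -> p)) | <>(r -> ~p)), w0
2. ~(<>[](~r -> p) -> (~r -> p)), w0
3. ~<>(r -> ~p), w0
4. <>[](~r -> p), w0
5. ~(~r -> p), w0
6. ~r, w0
7. ~p, w0
8. ~(r -> ~p), w0
9. r, w0
10. p, w0
Accessibility: w0Rw0
Branch closes: r and ~r both at w0.
Every branch closes (one shown): valid in T, hence also in S4, S5 (every theorem of T is a theorem of S4 and S5).
K-tableau for the negation ~((<>[](~r -> p) -> (~r -> p)) | <>(r -> ~p)):
1. ~((<>[](~r -> p) -> (~r -> p)) | <>(r -> ~p)), w0
2. ~(<>[](~r -> p) -> (~r -> p)), w0
3. ~<>(r -> ~p), w0
4. <>[](~r -> p), w0
5. ~(~r -> p), w0
6. ~r, w0
7. ~p, w0
8. [](~r -> p), w1
9. ~(r -> ~p), w1
10. r, w1
11. p, w1
Accessibility: w0Rw1
Complete open branch: countermodel on a K-frame, so not valid in K.

T, S4, S5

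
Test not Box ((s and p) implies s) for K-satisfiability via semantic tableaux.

1. not Box ((s and p) implies s), u
2. not ((s and p) implies s), v
3. s and p, v
4. not s, v
5. s, v
6. p, v
Accessibility: uRv
Branch closes: s and not s both at v.
Every branch closes; the branch above is one of them.

No, unsatisfiable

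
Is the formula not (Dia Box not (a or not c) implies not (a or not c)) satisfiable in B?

Unsatisfiable

1. not (Dia Box not (a or not c) implies not (a or not c)), 0
2. Dia Box not (a or not c), 0   [neg-implies-rule on 1]
3. a or not c, 0   [neg-implies-rule on 1]
4. not c, 0   [or-rule on 3 (branches; this branch)]
5. Box not (a or not c), 1   [Dia-rule on 2: fresh world 1, 0R1]
6. not (a or not c), 0   [Box-rule on 5 via 1R0]
7. not a, 0   [neg-or-rule on 6]
8. c, 0   [neg-or-rule on 6]
Accessibility: 0R0, 0R1, 1R0, 1R1
Branch closes: c and not c both at 0.
(One branch shown.) All branches close.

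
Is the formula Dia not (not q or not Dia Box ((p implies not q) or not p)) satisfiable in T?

1. Dia not (not q or not Dia Box ((p implies not q) or not p)), w0
2. not (not q or not Dia Box ((p implies not q) or not p)), w1
3. q, w1
4. Dia Box ((p implies not q) or not p), w1
5. Box ((p implies not q) or not p), w2
6. (p implies not q) or not p, w2
7. not p, w2
Accessibility: w0Rw0, w0Rw1, w1Rw1, w1Rw2, w2Rw2

Satisfiable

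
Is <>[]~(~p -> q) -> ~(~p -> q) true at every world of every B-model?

Valid in B

Tableau for the negation ~(<>[]~(~p -> q) -> ~(~p -> q)):
1. ~(<>[]~(~p -> q) -> ~(~p -> q)), w0
2. <>[]~(~p -> q), w0   [~->-rule on 1]
3. ~p -> q, w0   [~->-rule on 1]
4. q, w0   [->-rule on 3 (branches; this branch)]
5. []~(~p -> q), w1   [<>-rule on 2: fresh world w1, w0Rw1]
6. ~(~p -> q), w0   [[]-rule on 5 via w1Rw0]
7. ~p, w0   [~->-rule on 6]
8. ~q, w0   [~->-rule on 6]
Accessibility: w0Rw0, w0Rw1, w1Rw0, w1Rw1
Branch closes: q and ~q both at w0.
Every branch of the negation's tableau closes; the branch above is one of them.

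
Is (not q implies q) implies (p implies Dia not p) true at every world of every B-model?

Invalid (countermodel exists)

Tableau for the negation not ((not q implies q) implies (p implies Dia not p)):
1. not ((not q implies q) implies (p implies Dia not p)), u
2. not q implies q, u
3. not (p implies Dia not p), u
4. p, u
5. not Dia not p, u
6. q, u
Accessibility: uRu
The negation has an open branch (countermodel exists).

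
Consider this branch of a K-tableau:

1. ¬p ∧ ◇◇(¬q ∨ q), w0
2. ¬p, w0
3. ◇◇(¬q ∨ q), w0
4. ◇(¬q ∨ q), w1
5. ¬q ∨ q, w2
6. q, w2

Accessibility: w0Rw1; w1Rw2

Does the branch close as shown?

No atom appears with both signs at the same world.

Open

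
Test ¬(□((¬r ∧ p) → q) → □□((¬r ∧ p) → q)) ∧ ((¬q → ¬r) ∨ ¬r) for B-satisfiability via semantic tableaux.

Satisfiable

1. ¬(□((¬r ∧ p) → q) → □□((¬r ∧ p) → q)) ∧ ((¬q → ¬r) ∨ ¬r), 0
2. ¬(□((¬r ∧ p) → q) → □□((¬r ∧ p) → q)), 0   [∧-rule on 1]
3. (¬q → ¬r) ∨ ¬r, 0   [∧-rule on 1]
4. □((¬r ∧ p) → q), 0   [¬→-rule on 2]
5. ¬□□((¬r ∧ p) → q), 0   [¬→-rule on 2]
6. (¬r ∧ p) → q, 0   [□-rule on 4 via 0R0]
7. ¬r, 0   [∨-rule on 3 (branches; this branch)]
8. q, 0   [→-rule on 6 (branches; this branch)]
9. ¬□((¬r ∧ p) → q), 1   [¬□-rule on 5: fresh world 1, 0R1]
10. (¬r ∧ p) → q, 1   [□-rule on 4 via 0R1]
11. q, 1   [→-rule on 10 (branches; this branch)]
12. ¬((¬r ∧ p) → q), 2   [¬□-rule on 9: fresh world 2, 1R2]
13. ¬r ∧ p, 2   [¬→-rule on 12]
14. ¬q, 2   [¬→-rule on 12]
15. ¬r, 2   [∧-rule on 13]
16. p, 2   [∧-rule on 13]
Accessibility: 0R0, 0R1, 1R0, 1R1, 1R2, 2R1, 2R2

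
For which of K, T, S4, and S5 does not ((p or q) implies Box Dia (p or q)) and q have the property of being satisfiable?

K, T, S4

S4-tableau for the formula:
1. not ((p or q) implies Box Dia (p or q)) and q, u
2. not ((p or q) implies Box Dia (p or q)), u
3. q, u
4. p or q, u
5. not Box Dia (p or q), u
6. not Dia (p or q), v
7. not (p or q), v
8. not p, v
9. not q, v
Accessibility: uRu, uRv, vRv
Complete open branch: satisfiable in S4, hence also in K, T (this S4-model is also a K-model and a T-model).
S5-tableau for the formula:
1. not ((p or q) implies Box Dia (p or q)) and q, u
2. not ((p or q) implies Box Dia (p or q)), u
3. q, u
4. p or q, u
5. not Box Dia (p or q), u
6. not Dia (p or q), v
7. not (p or q), u
8. not p, u
9. not q, u
Accessibility: uRu, uRv, vRu, vRv
Branch closes: q and not q both at u.
Every branch closes (one shown): unsatisfiable in S5.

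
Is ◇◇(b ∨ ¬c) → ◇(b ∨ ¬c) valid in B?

Tableau for the negation ¬(◇◇(b ∨ ¬c) → ◇(b ∨ ¬c)):
1. ¬(◇◇(b ∨ ¬c) → ◇(b ∨ ¬c)), u
2. ◇◇(b ∨ ¬c), u
3. ¬◇(b ∨ ¬c), u
4. ¬(b ∨ ¬c), u
5. ¬b, u
6. c, u
7. ◇(b ∨ ¬c), v
8. ¬(b ∨ ¬c), v
9. ¬b, v
10. c, v
11. b ∨ ¬c, w
12. ¬c, w
Accessibility: uRu, uRv, vRu, vRv, vRw, wRv, wRw
The negation has an open branch (countermodel exists).

Not valid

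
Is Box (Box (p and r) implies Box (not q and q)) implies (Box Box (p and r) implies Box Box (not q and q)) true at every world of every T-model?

Valid

Tableau for the negation not (Box (Box (p and r) implies Box (not q and q)) implies (Box Box (p and r) implies Box Box (not q and q))):
1. not (Box (Box (p and r) implies Box (not q and q)) implies (Box Box (p and r) implies Box Box (not q and q))), u
2. Box (Box (p and r) implies Box (not q and q)), u
3. not (Box Box (p and r) implies Box Box (not q and q)), u
4. Box Box (p and r), u
5. not Box Box (not q and q), u
6. Box (p and r) implies Box (not q and q), u
7. Box (p and r), u
8. p and r, u
9. p, u
10. r, u
11. not Box (p and r), u
12. not Box (not q and q), v
13. Box (p and r) implies Box (not q and q), v
14. Box (p and r), v
15. p and r, v
16. p, v
17. r, v
18. not Box (p and r), v
19. not (p and r), w
20. Box (p and r) implies Box (not q and q), w
21. Box (p and r), w
22. p and r, w
23. p, w
24. r, w
25. not r, w
Accessibility: uRu, uRv, uRw, vRv, wRw
Branch closes: r and not r both at w.
All branches of the negation close; one closing branch shown above.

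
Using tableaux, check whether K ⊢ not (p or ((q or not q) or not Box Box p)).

Tableau for the negation p or ((q or not q) or not Box Box p):
1. p or ((q or not q) or not Box Box p), w0
2. (q or not q) or not Box Box p, w0   [or-rule on 1 (branches; this branch)]
3. not Box Box p, w0   [or-rule on 2 (branches; this branch)]
4. not Box p, w1   [neg-Box-rule on 3: fresh world w1, w0Rw1]
5. not p, w2   [neg-Box-rule on 4: fresh world w2, w1Rw2]
Accessibility: w0Rw1, w1Rw2
The negation has an open branch (countermodel exists).

Invalid (countermodel exists)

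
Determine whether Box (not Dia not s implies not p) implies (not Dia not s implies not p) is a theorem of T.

Tableau for the negation not (Box (not Dia not s implies not p) implies (not Dia not s implies not p)):
1. not (Box (not Dia not s implies not p) implies (not Dia not s implies not p)), w0
2. Box (not Dia not s implies not p), w0
3. not (not Dia not s implies not p), w0
4. not Dia not s, w0
5. p, w0
6. not Dia not s implies not p, w0
7. s, w0
8. Dia not s, w0
9. not s, w1
10. not Dia not s implies not p, w1
11. s, w1
Accessibility: w0Rw0, w0Rw1, w1Rw1
Branch closes: s and not s both at w1.
All branches of the negation close; one closing branch shown above.

Yes, valid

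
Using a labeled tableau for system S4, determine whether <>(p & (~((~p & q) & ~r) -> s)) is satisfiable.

Yes, satisfiable

1. <>(p & (~((~p & q) & ~r) -> s)), w0
2. p & (~((~p & q) & ~r) -> s), w1
3. p, w1
4. ~((~p & q) & ~r) -> s, w1
5. s, w1
Accessibility: w0Rw0, w0Rw1, w1Rw1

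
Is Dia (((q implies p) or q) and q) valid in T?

Invalid (countermodel exists)

Tableau for the negation not Dia (((q implies p) or q) and q):
1. not Dia (((q implies p) or q) and q), 0
2. not (((q implies p) or q) and q), 0
3. not q, 0
Accessibility: 0R0
The negation has an open branch (countermodel exists).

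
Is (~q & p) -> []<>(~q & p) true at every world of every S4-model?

Tableau for the negation ~((~q & p) -> []<>(~q & p)):
1. ~((~q & p) -> []<>(~q & p)), u
2. ~q & p, u   [~->-rule on 1]
3. ~[]<>(~q & p), u   [~->-rule on 1]
4. ~q, u   [&-rule on 2]
5. p, u   [&-rule on 2]
6. ~<>(~q & p), v   [~[]-rule on 3: fresh world v, uRv]
7. ~(~q & p), v   [~<>-rule on 6 via vRv]
8. ~p, v   [~&-rule on 7 (branches; this branch)]
Accessibility: uRu, uRv, vRv
The negation has an open branch (countermodel exists).

Not valid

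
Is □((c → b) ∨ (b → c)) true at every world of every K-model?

Valid

Tableau for the negation ¬□((c → b) ∨ (b → c)):
1. ¬□((c → b) ∨ (b → c)), w0
2. ¬((c → b) ∨ (b → c)), w1   [¬□-rule on 1: fresh world w1, w0Rw1]
3. ¬(c → b), w1   [¬∨-rule on 2]
4. ¬(b → c), w1   [¬∨-rule on 2]
5. c, w1   [¬→-rule on 3]
6. ¬b, w1   [¬→-rule on 3]
7. b, w1   [¬→-rule on 4]
8. ¬c, w1   [¬→-rule on 4]
Accessibility: w0Rw1
Branch closes: b and ¬b both at w1.
All branches of the negation close; one closing branch shown above.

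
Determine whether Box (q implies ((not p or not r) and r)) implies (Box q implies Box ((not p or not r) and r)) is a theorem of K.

Valid in K

Tableau for the negation not (Box (q implies ((not p or not r) and r)) implies (Box q implies Box ((not p or not r) and r))):
1. not (Box (q implies ((not p or not r) and r)) implies (Box q implies Box ((not p or not r) and r))), 0
2. Box (q implies ((not p or not r) and r)), 0
3. not (Box q implies Box ((not p or not r) and r)), 0
4. Box q, 0
5. not Box ((not p or not r) and r), 0
6. not ((not p or not r) and r), 1
7. q implies ((not p or not r) and r), 1
8. q, 1
9. not (not p or not r), 1
10. p, 1
11. r, 1
12. (not p or not r) and r, 1
13. not p or not r, 1
14. not r, 1
Accessibility: 0R1
Branch closes: r and not r both at 1.
Every branch of the negation's tableau closes; the branch above is one of them.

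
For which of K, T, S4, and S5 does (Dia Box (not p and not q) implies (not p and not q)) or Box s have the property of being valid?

S5

S4-tableau for the negation not ((Dia Box (not p and not q) implies (not p and not q)) or Box s):
1. not ((Dia Box (not p and not q) implies (not p and not q)) or Box s), w0
2. not (Dia Box (not p and not q) implies (not p and not q)), w0   [neg-or-rule on 1]
3. not Box s, w0   [neg-or-rule on 1]
4. Dia Box (not p and not q), w0   [neg-implies-rule on 2]
5. not (not p and not q), w0   [neg-implies-rule on 2]
6. q, w0   [neg-and-rule on 5 (branches; this branch)]
7. not s, w1   [neg-Box-rule on 3: fresh world w1, w0Rw1]
8. Box (not p and not q), w2   [Dia-rule on 4: fresh world w2, w0Rw2]
9. not p and not q, w2   [Box-rule on 8 via w2Rw2]
10. not p, w2   [and-rule on 9]
11. not q, w2   [and-rule on 9]
Accessibility: w0Rw0, w0Rw1, w0Rw2, w1Rw1, w2Rw2
Complete open branch: countermodel on an S4-frame, so not valid in S4, nor in K, T (the same frame is also a K-frame and a T-frame).
S5-tableau for the negation not ((Dia Box (not p and not q) implies (not p and not q)) or Box s):
1. not ((Dia Box (not p and not q) implies (not p and not q)) or Box s), w0
2. not (Dia Box (not p and not q) implies (not p and not q)), w0   [neg-or-rule on 1]
3. not Box s, w0   [neg-or-rule on 1]
4. Dia Box (not p and not q), w0   [neg-implies-rule on 2]
5. not (not p and not q), w0   [neg-implies-rule on 2]
6. q, w0   [neg-and-rule on 5 (branches; this branch)]
7. not s, w1   [neg-Box-rule on 3: fresh world w1, w0Rw1]
8. Box (not p and not q), w2   [Dia-rule on 4: fresh world w2, w0Rw2]
9. not p and not q, w0   [Box-rule on 8 via w2Rw0]
10. not p, w0   [and-rule on 9]
11. not q, w0   [and-rule on 9]
Accessibility: w0Rw0, w0Rw1, w0Rw2, w1Rw0, w1Rw1, w1Rw2, w2Rw0, w2Rw1, w2Rw2
Branch closes: q and not q both at w0.
Every branch closes (one shown): valid in S5.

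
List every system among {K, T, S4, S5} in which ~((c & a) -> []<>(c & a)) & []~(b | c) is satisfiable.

K-tableau for the formula:
1. ~((c & a) -> []<>(c & a)) & []~(b | c), u
2. ~((c & a) -> []<>(c & a)), u
3. []~(b | c), u
4. c & a, u
5. ~[]<>(c & a), u
6. c, u
7. a, u
8. ~<>(c & a), v
9. ~(b | c), v
10. ~b, v
11. ~c, v
Accessibility: uRv
Complete open branch: satisfiable in K.
T-tableau for the formula:
1. ~((c & a) -> []<>(c & a)) & []~(b | c), u
2. ~((c & a) -> []<>(c & a)), u
3. []~(b | c), u
4. c & a, u
5. ~[]<>(c & a), u
6. c, u
7. a, u
8. ~(b | c), u
9. ~b, u
10. ~c, u
Accessibility: uRu
Branch closes: c and ~c both at u.
Every branch closes (one shown): unsatisfiable in T, hence also in S4, S5 (every S4/S5-frame is a T-frame).

K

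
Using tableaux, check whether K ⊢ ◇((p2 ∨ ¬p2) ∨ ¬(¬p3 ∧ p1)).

Invalid (countermodel exists)

Tableau for the negation ¬◇((p2 ∨ ¬p2) ∨ ¬(¬p3 ∧ p1)):
1. ¬◇((p2 ∨ ¬p2) ∨ ¬(¬p3 ∧ p1)), w0
The negation has an open branch (countermodel exists).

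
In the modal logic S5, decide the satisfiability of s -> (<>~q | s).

1. s -> (<>~q | s), u
2. <>~q | s, u
3. s, u
Accessibility: uRu

Satisfiable (open branch found)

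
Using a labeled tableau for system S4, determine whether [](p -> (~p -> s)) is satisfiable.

Satisfiable (open branch found)

1. [](p -> (~p -> s)), 0
2. p -> (~p -> s), 0
3. ~p -> s, 0
4. s, 0
Accessibility: 0R0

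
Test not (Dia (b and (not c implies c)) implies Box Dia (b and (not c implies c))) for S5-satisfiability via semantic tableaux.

1. not (Dia (b and (not c implies c)) implies Box Dia (b and (not c implies c))), 0
2. Dia (b and (not c implies c)), 0
3. not Box Dia (b and (not c implies c)), 0
4. b and (not c implies c), 1
5. b, 1
6. not c implies c, 1
7. c, 1
8. not Dia (b and (not c implies c)), 2
9. not (b and (not c implies c)), 0
10. not (b and (not c implies c)), 1
11. not (b and (not c implies c)), 2
12. not (not c implies c), 0
13. not c, 0
14. not (not c implies c), 1
15. not c, 1
Accessibility: 0R0, 0R1, 0R2, 1R0, 1R1, 1R2, 2R0, 2R1, 2R2
Branch closes: c and not c both at 1.
All branches of the tableau close; one closing branch shown above.

Unsatisfiable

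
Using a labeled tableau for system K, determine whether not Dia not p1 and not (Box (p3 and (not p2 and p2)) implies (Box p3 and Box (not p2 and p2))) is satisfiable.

1. not Dia not p1 and not (Box (p3 and (not p2 and p2)) implies (Box p3 and Box (not p2 and p2))), u
2. not Dia not p1, u
3. not (Box (p3 and (not p2 and p2)) implies (Box p3 and Box (not p2 and p2))), u
4. Box (p3 and (not p2 and p2)), u
5. not (Box p3 and Box (not p2 and p2)), u
6. not Box (not p2 and p2), u
7. not (not p2 and p2), v
8. p1, v
9. p3 and (not p2 and p2), v
10. p3, v
11. not p2 and p2, v
12. not p2, v
13. p2, v
Accessibility: uRv
Branch closes: p2 and not p2 both at v.
Every branch closes; the branch above is one of them.

Unsatisfiable (every branch closes)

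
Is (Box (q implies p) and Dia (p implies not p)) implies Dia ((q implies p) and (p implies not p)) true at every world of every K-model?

Valid

Tableau for the negation not ((Box (q implies p) and Dia (p implies not p)) implies Dia ((q implies p) and (p implies not p))):
1. not ((Box (q implies p) and Dia (p implies not p)) implies Dia ((q implies p) and (p implies not p))), 0
2. Box (q implies p) and Dia (p implies not p), 0
3. not Dia ((q implies p) and (p implies not p)), 0
4. Box (q implies p), 0
5. Dia (p implies not p), 0
6. p implies not p, 1
7. not ((q implies p) and (p implies not p)), 1
8. q implies p, 1
9. not p, 1
10. not (q implies p), 1
11. q, 1
12. p, 1
Accessibility: 0R1
Branch closes: p and not p both at 1.
Every branch of the negation's tableau closes; the branch above is one of them.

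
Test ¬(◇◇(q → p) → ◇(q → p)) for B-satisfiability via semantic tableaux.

1. ¬(◇◇(q → p) → ◇(q → p)), w0
2. ◇◇(q → p), w0
3. ¬◇(q → p), w0
4. ¬(q → p), w0
5. q, w0
6. ¬p, w0
7. ◇(q → p), w1
8. ¬(q → p), w1
9. q, w1
10. ¬p, w1
11. q → p, w2
12. p, w2
Accessibility: w0Rw0, w0Rw1, w1Rw0, w1Rw1, w1Rw2, w2Rw1, w2Rw2

Yes, satisfiable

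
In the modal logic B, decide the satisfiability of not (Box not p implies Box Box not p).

1. not (Box not p implies Box Box not p), 0
2. Box not p, 0
3. not Box Box not p, 0
4. not p, 0
5. not Box not p, 1
6. not p, 1
7. p, 2
Accessibility: 0R0, 0R1, 1R0, 1R1, 1R2, 2R1, 2R2

Satisfiable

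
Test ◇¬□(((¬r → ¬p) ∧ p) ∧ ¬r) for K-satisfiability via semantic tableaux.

1. ◇¬□(((¬r → ¬p) ∧ p) ∧ ¬r), u
2. ¬□(((¬r → ¬p) ∧ p) ∧ ¬r), v
3. ¬(((¬r → ¬p) ∧ p) ∧ ¬r), w
4. r, w
Accessibility: uRv, vRw

Satisfiable (open branch found)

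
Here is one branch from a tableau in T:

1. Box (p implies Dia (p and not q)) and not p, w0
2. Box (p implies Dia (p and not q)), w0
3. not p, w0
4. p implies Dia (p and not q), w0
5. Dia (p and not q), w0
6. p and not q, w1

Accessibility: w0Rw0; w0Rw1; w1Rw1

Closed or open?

There is no literal clash: for every atom and world, at most one sign appears.

No, open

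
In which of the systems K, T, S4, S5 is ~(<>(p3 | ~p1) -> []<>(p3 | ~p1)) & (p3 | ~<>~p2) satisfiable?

S5-tableau for the formula:
1. ~(<>(p3 | ~p1) -> []<>(p3 | ~p1)) & (p3 | ~<>~p2), u
2. ~(<>(p3 | ~p1) -> []<>(p3 | ~p1)), u
3. p3 | ~<>~p2, u
4. <>(p3 | ~p1), u
5. ~[]<>(p3 | ~p1), u
6. ~<>~p2, u
7. p2, u
8. p3 | ~p1, v
9. p2, v
10. ~p1, v
11. ~<>(p3 | ~p1), w
12. p2, w
13. ~(p3 | ~p1), u
14. ~p3, u
15. p1, u
16. ~(p3 | ~p1), v
17. ~p3, v
18. p1, v
Accessibility: uRu, uRv, uRw, vRu, vRv, vRw, wRu, wRv, wRw
Branch closes: p1 and ~p1 both at v.
Every branch closes (one shown): unsatisfiable in S5.
S4-tableau for the formula:
1. ~(<>(p3 | ~p1) -> []<>(p3 | ~p1)) & (p3 | ~<>~p2), u
2. ~(<>(p3 | ~p1) -> []<>(p3 | ~p1)), u
3. p3 | ~<>~p2, u
4. <>(p3 | ~p1), u
5. ~[]<>(p3 | ~p1), u
6. ~<>~p2, u
7. p2, u
8. p3 | ~p1, v
9. p2, v
10. ~p1, v
11. ~<>(p3 | ~p1), w
12. p2, w
13. ~(p3 | ~p1), w
14. ~p3, w
15. p1, w
Accessibility: uRu, uRv, uRw, vRv, wRw
Complete open branch: satisfiable in S4, hence also in K, T (this S4-model is also a K-model and a T-model).

K, T, S4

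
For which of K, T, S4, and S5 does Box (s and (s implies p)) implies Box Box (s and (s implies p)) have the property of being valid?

T-tableau for the negation not (Box (s and (s implies p)) implies Box Box (s and (s implies p))):
1. not (Box (s and (s implies p)) implies Box Box (s and (s implies p))), w0
2. Box (s and (s implies p)), w0
3. not Box Box (s and (s implies p)), w0
4. s and (s implies p), w0
5. s, w0
6. s implies p, w0
7. p, w0
8. not Box (s and (s implies p)), w1
9. s and (s implies p), w1
10. s, w1
11. s implies p, w1
12. p, w1
13. not (s and (s implies p)), w2
14. not (s implies p), w2
15. s, w2
16. not p, w2
Accessibility: w0Rw0, w0Rw1, w1Rw1, w1Rw2, w2Rw2
Complete open branch: countermodel on a T-frame, so not valid in T, nor in K (the same frame is also a K-frame).
S4-tableau for the negation not (Box (s and (s implies p)) implies Box Box (s and (s implies p))):
1. not (Box (s and (s implies p)) implies Box Box (s and (s implies p))), w0
2. Box (s and (s implies p)), w0
3. not Box Box (s and (s implies p)), w0
4. s and (s implies p), w0
5. s, w0
6. s implies p, w0
7. p, w0
8. not Box (s and (s implies p)), w1
9. s and (s implies p), w1
10. s, w1
11. s implies p, w1
12. p, w1
13. not (s and (s implies p)), w2
14. s and (s implies p), w2
15. s, w2
16. s implies p, w2
17. not (s implies p), w2
18. not p, w2
19. p, w2
Accessibility: w0Rw0, w0Rw1, w0Rw2, w1Rw1, w1Rw2, w2Rw2
Branch closes: p and not p both at w2.
Every branch closes (one shown): valid in S4, hence also in S5 (every theorem of S4 is a theorem of S5).

S4, S5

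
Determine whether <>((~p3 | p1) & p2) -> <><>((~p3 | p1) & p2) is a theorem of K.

No, not valid

Tableau for the negation ~(<>((~p3 | p1) & p2) -> <><>((~p3 | p1) & p2)):
1. ~(<>((~p3 | p1) & p2) -> <><>((~p3 | p1) & p2)), w0
2. <>((~p3 | p1) & p2), w0   [~->-rule on 1]
3. ~<><>((~p3 | p1) & p2), w0   [~->-rule on 1]
4. (~p3 | p1) & p2, w1   [<>-rule on 2: fresh world w1, w0Rw1]
5. ~p3 | p1, w1   [&-rule on 4]
6. p2, w1   [&-rule on 4]
7. ~<>((~p3 | p1) & p2), w1   [~<>-rule on 3 via w0Rw1]
8. p1, w1   [|-rule on 5 (branches; this branch)]
Accessibility: w0Rw1
The negation has an open branch (countermodel exists).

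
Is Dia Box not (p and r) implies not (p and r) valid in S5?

Valid

Tableau for the negation not (Dia Box not (p and r) implies not (p and r)):
1. not (Dia Box not (p and r) implies not (p and r)), 0
2. Dia Box not (p and r), 0   [neg-implies-rule on 1]
3. p and r, 0   [neg-implies-rule on 1]
4. p, 0   [and-rule on 3]
5. r, 0   [and-rule on 3]
6. Box not (p and r), 1   [Dia-rule on 2: fresh world 1, 0R1]
7. not (p and r), 0   [Box-rule on 6 via 1R0]
8. not (p and r), 1   [Box-rule on 6 via 1R1]
9. not r, 0   [neg-and-rule on 7 (branches; this branch)]
Accessibility: 0R0, 0R1, 1R0, 1R1
Branch closes: r and not r both at 0.
Every branch of the negation's tableau closes; the branch above is one of them.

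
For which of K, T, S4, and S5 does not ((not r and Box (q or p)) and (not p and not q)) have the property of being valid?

T, S4, S5

K-tableau for the negation (not r and Box (q or p)) and (not p and not q):
1. (not r and Box (q or p)) and (not p and not q), w0
2. not r and Box (q or p), w0
3. not p and not q, w0
4. not r, w0
5. Box (q or p), w0
6. not p, w0
7. not q, w0
Complete open branch: countermodel on a K-frame, so not valid in K.
T-tableau for the negation (not r and Box (q or p)) and (not p and not q):
1. (not r and Box (q or p)) and (not p and not q), w0
2. not r and Box (q or p), w0
3. not p and not q, w0
4. not r, w0
5. Box (q or p), w0
6. not p, w0
7. not q, w0
8. q or p, w0
9. p, w0
Accessibility: w0Rw0
Branch closes: p and not p both at w0.
Every branch closes (one shown): valid in T, hence also in S4, S5 (every theorem of T is a theorem of S4 and S5).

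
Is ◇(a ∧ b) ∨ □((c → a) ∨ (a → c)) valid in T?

Valid in T

Tableau for the negation ¬(◇(a ∧ b) ∨ □((c → a) ∨ (a → c))):
1. ¬(◇(a ∧ b) ∨ □((c → a) ∨ (a → c))), u
2. ¬◇(a ∧ b), u
3. ¬□((c → a) ∨ (a → c)), u
4. ¬(a ∧ b), u
5. ¬b, u
6. ¬((c → a) ∨ (a → c)), v
7. ¬(c → a), v
8. ¬(a → c), v
9. c, v
10. ¬a, v
11. a, v
12. ¬c, v
Accessibility: uRu, uRv, vRv
Branch closes: a and ¬a both at v.
Every branch of the negation's tableau closes; the branch above is one of them.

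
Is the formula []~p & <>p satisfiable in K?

1. []~p & <>p, 0
2. []~p, 0
3. <>p, 0
4. p, 1
5. ~p, 1
Accessibility: 0R1
Branch closes: p and ~p both at 1.
(One branch shown.) All branches close.

No, unsatisfiable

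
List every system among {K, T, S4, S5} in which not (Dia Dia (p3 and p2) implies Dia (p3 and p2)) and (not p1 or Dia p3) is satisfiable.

T-tableau for the formula:
1. not (Dia Dia (p3 and p2) implies Dia (p3 and p2)) and (not p1 or Dia p3), u
2. not (Dia Dia (p3 and p2) implies Dia (p3 and p2)), u
3. not p1 or Dia p3, u
4. Dia Dia (p3 and p2), u
5. not Dia (p3 and p2), u
6. not (p3 and p2), u
7. Dia p3, u
8. not p2, u
9. Dia (p3 and p2), v
10. not (p3 and p2), v
11. not p2, v
12. p3, w
13. not (p3 and p2), w
14. not p2, w
15. p3 and p2, x
16. p3, x
17. p2, x
Accessibility: uRu, uRv, uRw, vRv, vRx, wRw, xRx
Complete open branch: satisfiable in T, hence also in K (this T-model is also a K-model).
S4-tableau for the formula:
1. not (Dia Dia (p3 and p2) implies Dia (p3 and p2)) and (not p1 or Dia p3), u
2. not (Dia Dia (p3 and p2) implies Dia (p3 and p2)), u
3. not p1 or Dia p3, u
4. Dia Dia (p3 and p2), u
5. not Dia (p3 and p2), u
6. not (p3 and p2), u
7. Dia p3, u
8. not p2, u
9. Dia (p3 and p2), v
10. not (p3 and p2), v
11. not p2, v
12. p3, w
13. not (p3 and p2), w
14. not p2, w
15. p3 and p2, x
16. p3, x
17. p2, x
18. not (p3 and p2), x
19. not p2, x
Accessibility: uRu, uRv, uRw, uRx, vRv, vRx, wRw, xRx
Branch closes: p2 and not p2 both at x.
Every branch closes (one shown): unsatisfiable in S4, hence also in S5 (every S5-frame is an S4-frame).

K, T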